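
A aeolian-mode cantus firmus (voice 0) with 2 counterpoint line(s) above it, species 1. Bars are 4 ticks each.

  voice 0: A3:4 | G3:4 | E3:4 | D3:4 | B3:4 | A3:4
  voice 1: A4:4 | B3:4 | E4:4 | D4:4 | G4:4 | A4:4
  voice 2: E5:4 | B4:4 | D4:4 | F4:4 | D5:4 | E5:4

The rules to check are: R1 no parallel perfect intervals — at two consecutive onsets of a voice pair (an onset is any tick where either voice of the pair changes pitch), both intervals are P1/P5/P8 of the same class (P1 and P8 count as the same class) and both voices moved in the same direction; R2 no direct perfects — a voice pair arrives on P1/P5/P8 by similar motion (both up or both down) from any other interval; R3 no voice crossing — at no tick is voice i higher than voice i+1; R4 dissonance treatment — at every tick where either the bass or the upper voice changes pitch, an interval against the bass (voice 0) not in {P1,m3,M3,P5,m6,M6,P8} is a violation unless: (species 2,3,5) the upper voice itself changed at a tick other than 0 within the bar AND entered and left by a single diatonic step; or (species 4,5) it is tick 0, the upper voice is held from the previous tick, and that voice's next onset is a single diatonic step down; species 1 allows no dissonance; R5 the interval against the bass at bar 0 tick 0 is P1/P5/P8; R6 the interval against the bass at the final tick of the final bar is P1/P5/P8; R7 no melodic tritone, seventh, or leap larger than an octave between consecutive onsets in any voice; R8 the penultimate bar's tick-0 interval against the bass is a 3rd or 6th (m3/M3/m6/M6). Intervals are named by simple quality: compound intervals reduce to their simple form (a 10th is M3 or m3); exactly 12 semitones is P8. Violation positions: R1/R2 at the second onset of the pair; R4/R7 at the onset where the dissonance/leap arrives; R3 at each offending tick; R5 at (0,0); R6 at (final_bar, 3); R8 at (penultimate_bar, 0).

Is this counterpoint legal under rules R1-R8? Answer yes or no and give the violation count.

No (10 violations)

bar 0: v0=A3 v1=A4 v2=E5 (P5)
bar 1: v0=G3 v1=B3 v2=B4 (M3)
bar 2: v0=E3 v1=E4 v2=D4 (m7)
bar 3: v0=D3 v1=D4 v2=F4 (m3)
bar 4: v0=B3 v1=G4 v2=D5 (m3)
bar 5: v0=A3 v1=A4 v2=E5 (P5)
  R2 @ bar1.0: A4/E5 P5 -> B3/B4 P8 similar
  R7 @ bar1.0: A4->B3 leap 10st
  R3 @ bar2.0: E4 above D4
  R4 @ bar2.0: E3/D4 m7 untreated
  R3 @ bar2.1: E4 above D4
  R3 @ bar2.2: E4 above D4
  R3 @ bar2.3: E4 above D4
  R1 @ bar3.0: E3/E4 P8 -> D3/D4 P8 similar
  R2 @ bar4.0: D4/F4 m3 -> G4/D5 P5 similar
  R1 @ bar5.0: G4/D5 P5 -> A4/E5 P5 similar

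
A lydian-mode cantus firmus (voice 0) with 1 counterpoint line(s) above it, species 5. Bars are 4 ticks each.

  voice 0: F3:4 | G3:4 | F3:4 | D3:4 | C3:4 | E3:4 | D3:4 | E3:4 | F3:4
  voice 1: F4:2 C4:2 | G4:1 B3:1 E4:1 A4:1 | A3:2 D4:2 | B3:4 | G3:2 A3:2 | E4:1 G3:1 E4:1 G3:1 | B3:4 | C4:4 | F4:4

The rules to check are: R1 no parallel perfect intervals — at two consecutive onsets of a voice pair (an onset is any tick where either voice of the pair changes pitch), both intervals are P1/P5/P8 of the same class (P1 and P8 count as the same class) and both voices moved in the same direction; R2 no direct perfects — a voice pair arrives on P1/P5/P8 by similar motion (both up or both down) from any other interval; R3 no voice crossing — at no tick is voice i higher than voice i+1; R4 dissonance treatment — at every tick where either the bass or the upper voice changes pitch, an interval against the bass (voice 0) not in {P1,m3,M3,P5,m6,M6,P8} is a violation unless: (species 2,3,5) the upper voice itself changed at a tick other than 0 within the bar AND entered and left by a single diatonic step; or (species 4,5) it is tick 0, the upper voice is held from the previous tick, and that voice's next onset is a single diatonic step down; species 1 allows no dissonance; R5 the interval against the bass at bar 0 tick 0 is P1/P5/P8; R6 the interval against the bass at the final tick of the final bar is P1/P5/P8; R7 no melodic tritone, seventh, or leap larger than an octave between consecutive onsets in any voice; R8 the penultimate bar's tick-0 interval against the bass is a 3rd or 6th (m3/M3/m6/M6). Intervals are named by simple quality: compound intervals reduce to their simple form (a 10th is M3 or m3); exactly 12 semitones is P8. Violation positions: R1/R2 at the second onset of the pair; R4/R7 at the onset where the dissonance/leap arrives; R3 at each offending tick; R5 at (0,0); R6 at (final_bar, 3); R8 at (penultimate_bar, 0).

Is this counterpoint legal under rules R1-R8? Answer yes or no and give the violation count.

bar 0: v0=F3 v1=F4 (P8)
bar 1: v0=G3 v1=G4 (P8)
bar 2: v0=F3 v1=A3 (M3)
bar 3: v0=D3 v1=B3 (M6)
bar 4: v0=C3 v1=G3 (P5)
bar 5: v0=E3 v1=E4 (P8)
bar 6: v0=D3 v1=B3 (M6)
bar 7: v0=E3 v1=C4 (m6)
bar 8: v0=F3 v1=F4 (P8)
  R2 @ bar1.0: F3/C4 P5 -> G3/G4 P8 similar
  R4 @ bar1.3: G3/A4 M2 untreated
  R2 @ bar4.0: D3/B3 M6 -> C3/G3 P5 similar
  R2 @ bar5.0: C3/A3 M6 -> E3/E4 P8 similar
  R2 @ bar8.0: E3/C4 m6 -> F3/F4 P8 similar

No (5 violations)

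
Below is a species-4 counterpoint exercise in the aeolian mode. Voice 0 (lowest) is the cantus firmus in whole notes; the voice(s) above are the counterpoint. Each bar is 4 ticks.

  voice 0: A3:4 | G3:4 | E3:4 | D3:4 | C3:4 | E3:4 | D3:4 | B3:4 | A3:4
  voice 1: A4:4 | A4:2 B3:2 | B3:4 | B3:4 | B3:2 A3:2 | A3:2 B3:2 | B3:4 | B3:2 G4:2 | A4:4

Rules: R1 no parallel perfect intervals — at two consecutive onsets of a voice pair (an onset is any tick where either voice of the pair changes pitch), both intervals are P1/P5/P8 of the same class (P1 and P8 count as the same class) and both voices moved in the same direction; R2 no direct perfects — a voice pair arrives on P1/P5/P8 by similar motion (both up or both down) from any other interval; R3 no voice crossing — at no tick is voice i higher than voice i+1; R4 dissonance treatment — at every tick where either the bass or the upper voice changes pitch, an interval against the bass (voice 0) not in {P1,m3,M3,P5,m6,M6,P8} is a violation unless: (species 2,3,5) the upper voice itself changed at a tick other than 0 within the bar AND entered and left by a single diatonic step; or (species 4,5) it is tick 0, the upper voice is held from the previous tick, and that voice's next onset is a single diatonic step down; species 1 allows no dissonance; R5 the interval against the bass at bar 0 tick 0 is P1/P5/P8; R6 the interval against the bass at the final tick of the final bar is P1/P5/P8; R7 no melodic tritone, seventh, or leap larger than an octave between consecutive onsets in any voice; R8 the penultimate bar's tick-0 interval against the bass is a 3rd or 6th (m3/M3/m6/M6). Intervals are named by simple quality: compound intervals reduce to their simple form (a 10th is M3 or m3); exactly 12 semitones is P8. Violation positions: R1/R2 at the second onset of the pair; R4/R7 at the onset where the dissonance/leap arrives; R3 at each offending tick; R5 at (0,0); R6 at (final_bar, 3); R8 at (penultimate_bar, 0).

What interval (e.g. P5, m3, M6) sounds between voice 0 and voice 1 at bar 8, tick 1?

P8

voice 0=A3 voice 1=A4 -> P8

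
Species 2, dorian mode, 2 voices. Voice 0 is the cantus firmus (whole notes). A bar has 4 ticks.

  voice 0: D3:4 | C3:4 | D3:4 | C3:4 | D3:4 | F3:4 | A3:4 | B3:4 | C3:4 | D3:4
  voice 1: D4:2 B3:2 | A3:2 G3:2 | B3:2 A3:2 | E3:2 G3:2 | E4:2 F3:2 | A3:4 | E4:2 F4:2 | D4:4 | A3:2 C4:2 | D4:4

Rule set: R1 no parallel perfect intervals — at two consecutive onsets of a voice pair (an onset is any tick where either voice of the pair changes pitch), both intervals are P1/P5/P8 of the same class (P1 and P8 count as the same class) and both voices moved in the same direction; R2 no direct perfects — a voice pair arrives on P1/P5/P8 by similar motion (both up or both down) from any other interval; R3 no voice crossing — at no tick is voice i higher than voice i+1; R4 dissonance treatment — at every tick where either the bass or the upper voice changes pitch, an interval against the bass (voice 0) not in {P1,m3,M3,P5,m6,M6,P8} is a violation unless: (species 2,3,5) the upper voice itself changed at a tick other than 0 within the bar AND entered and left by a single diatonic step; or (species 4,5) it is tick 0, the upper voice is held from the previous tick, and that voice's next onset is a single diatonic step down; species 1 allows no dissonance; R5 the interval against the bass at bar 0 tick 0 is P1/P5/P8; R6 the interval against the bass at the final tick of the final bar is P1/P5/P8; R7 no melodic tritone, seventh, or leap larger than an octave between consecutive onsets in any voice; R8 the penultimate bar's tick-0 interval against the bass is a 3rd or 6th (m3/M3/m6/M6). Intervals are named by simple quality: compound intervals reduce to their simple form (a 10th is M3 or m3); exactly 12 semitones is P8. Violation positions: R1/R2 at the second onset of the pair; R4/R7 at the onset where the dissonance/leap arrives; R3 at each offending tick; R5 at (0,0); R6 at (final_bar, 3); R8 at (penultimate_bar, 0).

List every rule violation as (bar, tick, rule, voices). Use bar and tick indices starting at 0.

(4, 0, R4, (0, 1))
(4, 2, R7, (1,))
(6, 0, R2, (0, 1))
(8, 0, R7, (0,))
(9, 0, R1, (0, 1))

bar 0: v0=D3 v1=D4 downbeat P8
bar 1: v0=C3 v1=A3 downbeat M6
bar 2: v0=D3 v1=B3 downbeat M6
bar 3: v0=C3 v1=E3 downbeat M3
bar 4: v0=D3 v1=E4 downbeat M2
bar 5: v0=F3 v1=A3 downbeat M3
bar 6: v0=A3 v1=E4 downbeat P5
bar 7: v0=B3 v1=D4 downbeat m3
bar 8: v0=C3 v1=A3 downbeat M6
bar 9: v0=D3 v1=D4 downbeat P8
  -> R4 @ bar 4 tick 0 v(0, 1): D3/E4 M2 untreated
  -> R7 @ bar 4 tick 2 v(1,): E4->F3 leap 11st
  -> R2 @ bar 6 tick 0 v(0, 1): F3/A3 M3 -> A3/E4 P5 similar
  -> R7 @ bar 8 tick 0 v(0,): B3->C3 leap 11st
  -> R1 @ bar 9 tick 0 v(0, 1): C3/C4 P8 -> D3/D4 P8 similar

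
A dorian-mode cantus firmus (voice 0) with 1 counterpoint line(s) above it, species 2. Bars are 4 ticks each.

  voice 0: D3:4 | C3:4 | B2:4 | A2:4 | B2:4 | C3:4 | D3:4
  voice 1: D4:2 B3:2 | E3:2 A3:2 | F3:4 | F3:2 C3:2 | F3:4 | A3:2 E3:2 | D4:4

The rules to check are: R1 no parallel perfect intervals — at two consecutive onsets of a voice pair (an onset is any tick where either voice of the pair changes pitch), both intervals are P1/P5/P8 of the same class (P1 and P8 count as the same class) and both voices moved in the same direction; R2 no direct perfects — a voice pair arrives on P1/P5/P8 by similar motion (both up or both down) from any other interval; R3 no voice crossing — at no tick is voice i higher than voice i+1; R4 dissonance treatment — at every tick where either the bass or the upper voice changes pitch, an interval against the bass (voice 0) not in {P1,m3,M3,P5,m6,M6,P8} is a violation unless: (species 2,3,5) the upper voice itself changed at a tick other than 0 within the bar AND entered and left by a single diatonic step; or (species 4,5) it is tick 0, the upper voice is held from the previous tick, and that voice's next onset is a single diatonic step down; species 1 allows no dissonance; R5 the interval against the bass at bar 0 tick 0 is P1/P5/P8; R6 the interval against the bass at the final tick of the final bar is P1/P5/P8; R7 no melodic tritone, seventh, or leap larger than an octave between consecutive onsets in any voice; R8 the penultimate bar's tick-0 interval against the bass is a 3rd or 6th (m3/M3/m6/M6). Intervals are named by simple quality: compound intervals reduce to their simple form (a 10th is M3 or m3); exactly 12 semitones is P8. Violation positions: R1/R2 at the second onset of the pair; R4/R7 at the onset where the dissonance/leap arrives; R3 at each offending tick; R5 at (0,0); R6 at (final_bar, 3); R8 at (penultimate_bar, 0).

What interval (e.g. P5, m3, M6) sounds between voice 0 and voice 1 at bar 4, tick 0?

voice 0=B2 voice 1=F3 -> TT

TT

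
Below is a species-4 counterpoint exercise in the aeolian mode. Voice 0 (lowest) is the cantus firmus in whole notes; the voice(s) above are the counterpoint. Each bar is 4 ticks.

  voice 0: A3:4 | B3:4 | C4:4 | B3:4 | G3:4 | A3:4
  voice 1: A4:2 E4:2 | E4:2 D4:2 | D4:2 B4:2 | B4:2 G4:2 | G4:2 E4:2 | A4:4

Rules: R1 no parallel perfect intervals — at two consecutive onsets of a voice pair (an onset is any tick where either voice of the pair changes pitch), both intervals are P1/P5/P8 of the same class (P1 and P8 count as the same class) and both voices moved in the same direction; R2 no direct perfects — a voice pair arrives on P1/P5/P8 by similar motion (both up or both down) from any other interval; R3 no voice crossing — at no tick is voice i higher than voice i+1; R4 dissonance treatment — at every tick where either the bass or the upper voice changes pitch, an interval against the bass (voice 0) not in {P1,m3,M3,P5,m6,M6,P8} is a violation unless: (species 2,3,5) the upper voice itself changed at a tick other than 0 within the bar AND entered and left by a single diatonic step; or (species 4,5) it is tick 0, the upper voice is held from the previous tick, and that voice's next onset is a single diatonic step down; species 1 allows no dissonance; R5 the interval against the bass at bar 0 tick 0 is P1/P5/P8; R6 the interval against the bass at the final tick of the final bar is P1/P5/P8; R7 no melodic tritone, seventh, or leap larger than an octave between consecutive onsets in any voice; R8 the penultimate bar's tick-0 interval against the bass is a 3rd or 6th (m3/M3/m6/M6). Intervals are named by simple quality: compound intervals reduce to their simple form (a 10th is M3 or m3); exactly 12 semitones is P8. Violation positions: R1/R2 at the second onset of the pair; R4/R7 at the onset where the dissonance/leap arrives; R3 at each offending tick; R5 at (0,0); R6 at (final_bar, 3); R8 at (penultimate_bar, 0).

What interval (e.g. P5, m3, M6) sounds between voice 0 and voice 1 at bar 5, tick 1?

voice 0=A3 voice 1=A4 -> P8

P8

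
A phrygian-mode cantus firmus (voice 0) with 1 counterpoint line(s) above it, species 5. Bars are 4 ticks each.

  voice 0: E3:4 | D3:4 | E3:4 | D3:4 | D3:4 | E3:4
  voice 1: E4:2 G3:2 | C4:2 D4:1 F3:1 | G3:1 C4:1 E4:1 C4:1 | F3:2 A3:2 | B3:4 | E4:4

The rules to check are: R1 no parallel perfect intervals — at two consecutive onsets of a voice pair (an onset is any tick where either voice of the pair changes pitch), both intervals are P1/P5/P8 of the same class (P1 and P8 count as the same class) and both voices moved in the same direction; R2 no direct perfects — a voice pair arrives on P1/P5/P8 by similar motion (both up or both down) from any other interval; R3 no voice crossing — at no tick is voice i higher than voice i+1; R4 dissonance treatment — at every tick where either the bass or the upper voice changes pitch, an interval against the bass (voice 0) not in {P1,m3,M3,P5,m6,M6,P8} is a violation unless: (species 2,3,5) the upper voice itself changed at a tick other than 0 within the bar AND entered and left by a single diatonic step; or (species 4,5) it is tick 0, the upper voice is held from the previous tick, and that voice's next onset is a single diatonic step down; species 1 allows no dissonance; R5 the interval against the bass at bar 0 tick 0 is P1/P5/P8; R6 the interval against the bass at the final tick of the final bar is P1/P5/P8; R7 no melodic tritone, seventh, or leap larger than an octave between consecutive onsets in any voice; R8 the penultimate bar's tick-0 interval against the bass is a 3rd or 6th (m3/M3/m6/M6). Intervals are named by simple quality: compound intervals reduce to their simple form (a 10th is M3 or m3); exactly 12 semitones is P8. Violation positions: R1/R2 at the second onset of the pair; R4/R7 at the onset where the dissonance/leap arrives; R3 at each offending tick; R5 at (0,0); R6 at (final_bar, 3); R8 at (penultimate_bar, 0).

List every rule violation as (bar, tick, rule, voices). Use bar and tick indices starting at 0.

bar 0: v0=E3 v1=E4 downbeat P8
bar 1: v0=D3 v1=C4 downbeat m7
bar 2: v0=E3 v1=G3 downbeat m3
bar 3: v0=D3 v1=F3 downbeat m3
bar 4: v0=D3 v1=B3 downbeat M6
bar 5: v0=E3 v1=E4 downbeat P8
  -> R4 @ bar 1 tick 0 v(0, 1): D3/C4 m7 untreated
  -> R2 @ bar 5 tick 0 v(0, 1): D3/B3 M6 -> E3/E4 P8 similar

(1, 0, R4, (0, 1))
(5, 0, R2, (0, 1))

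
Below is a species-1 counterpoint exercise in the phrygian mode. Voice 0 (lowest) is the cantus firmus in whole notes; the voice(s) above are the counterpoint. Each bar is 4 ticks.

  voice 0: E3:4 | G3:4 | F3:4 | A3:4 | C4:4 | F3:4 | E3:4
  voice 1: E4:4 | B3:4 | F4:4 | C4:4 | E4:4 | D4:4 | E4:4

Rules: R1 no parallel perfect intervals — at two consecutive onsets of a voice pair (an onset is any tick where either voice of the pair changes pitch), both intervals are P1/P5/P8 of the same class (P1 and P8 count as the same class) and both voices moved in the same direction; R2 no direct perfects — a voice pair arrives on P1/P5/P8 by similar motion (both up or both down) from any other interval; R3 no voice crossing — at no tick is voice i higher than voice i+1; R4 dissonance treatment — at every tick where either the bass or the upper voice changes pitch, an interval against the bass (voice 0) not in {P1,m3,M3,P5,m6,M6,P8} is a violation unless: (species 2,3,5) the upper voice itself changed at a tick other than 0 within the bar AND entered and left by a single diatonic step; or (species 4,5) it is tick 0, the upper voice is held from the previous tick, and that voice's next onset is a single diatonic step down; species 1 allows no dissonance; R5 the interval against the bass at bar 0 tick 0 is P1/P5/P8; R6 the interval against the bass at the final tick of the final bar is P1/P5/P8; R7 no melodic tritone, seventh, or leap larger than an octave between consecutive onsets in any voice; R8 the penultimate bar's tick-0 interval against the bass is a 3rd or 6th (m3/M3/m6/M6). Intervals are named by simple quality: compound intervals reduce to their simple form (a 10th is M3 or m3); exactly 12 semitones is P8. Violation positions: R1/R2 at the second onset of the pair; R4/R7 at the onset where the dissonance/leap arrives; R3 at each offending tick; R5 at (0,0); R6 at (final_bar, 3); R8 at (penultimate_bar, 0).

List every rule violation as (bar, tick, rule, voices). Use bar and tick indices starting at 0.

(2, 0, R7, (1,))

bar 0: v0=E3 v1=E4 downbeat P8
bar 1: v0=G3 v1=B3 downbeat M3
bar 2: v0=F3 v1=F4 downbeat P8
bar 3: v0=A3 v1=C4 downbeat m3
bar 4: v0=C4 v1=E4 downbeat M3
bar 5: v0=F3 v1=D4 downbeat M6
bar 6: v0=E3 v1=E4 downbeat P8
  -> R7 @ bar 2 tick 0 v(1,): B3->F4 leap 6st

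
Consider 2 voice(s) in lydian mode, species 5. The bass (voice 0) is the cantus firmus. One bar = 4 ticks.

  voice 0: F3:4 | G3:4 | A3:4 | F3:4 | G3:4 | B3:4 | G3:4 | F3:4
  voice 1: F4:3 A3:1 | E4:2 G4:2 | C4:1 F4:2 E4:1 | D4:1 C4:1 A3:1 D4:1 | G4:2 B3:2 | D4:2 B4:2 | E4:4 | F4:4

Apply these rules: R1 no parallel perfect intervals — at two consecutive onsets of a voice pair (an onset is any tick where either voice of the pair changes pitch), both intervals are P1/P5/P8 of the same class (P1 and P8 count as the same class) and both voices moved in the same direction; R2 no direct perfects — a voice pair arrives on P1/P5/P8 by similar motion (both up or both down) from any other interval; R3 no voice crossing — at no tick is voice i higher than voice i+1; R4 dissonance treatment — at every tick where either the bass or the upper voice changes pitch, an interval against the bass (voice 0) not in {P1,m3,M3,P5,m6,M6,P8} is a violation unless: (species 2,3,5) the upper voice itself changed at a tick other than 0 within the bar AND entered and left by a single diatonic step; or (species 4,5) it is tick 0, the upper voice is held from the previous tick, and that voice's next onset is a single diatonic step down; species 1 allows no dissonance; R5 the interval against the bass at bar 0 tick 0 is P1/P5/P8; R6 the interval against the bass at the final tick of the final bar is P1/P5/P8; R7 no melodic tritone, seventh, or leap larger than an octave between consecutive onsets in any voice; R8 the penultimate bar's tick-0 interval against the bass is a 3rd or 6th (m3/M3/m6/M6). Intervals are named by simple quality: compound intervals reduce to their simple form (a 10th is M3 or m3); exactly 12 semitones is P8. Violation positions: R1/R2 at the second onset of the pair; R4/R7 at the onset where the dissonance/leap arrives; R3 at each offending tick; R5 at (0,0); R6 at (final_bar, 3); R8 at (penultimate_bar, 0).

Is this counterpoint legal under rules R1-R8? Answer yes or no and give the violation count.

bar 0: v0=F3 v1=F4 (P8)
bar 1: v0=G3 v1=E4 (M6)
bar 2: v0=A3 v1=C4 (m3)
bar 3: v0=F3 v1=D4 (M6)
bar 4: v0=G3 v1=G4 (P8)
bar 5: v0=B3 v1=D4 (m3)
bar 6: v0=G3 v1=E4 (M6)
bar 7: v0=F3 v1=F4 (P8)
  R2 @ bar4.0: F3/D4 M6 -> G3/G4 P8 similar

No (1 violations)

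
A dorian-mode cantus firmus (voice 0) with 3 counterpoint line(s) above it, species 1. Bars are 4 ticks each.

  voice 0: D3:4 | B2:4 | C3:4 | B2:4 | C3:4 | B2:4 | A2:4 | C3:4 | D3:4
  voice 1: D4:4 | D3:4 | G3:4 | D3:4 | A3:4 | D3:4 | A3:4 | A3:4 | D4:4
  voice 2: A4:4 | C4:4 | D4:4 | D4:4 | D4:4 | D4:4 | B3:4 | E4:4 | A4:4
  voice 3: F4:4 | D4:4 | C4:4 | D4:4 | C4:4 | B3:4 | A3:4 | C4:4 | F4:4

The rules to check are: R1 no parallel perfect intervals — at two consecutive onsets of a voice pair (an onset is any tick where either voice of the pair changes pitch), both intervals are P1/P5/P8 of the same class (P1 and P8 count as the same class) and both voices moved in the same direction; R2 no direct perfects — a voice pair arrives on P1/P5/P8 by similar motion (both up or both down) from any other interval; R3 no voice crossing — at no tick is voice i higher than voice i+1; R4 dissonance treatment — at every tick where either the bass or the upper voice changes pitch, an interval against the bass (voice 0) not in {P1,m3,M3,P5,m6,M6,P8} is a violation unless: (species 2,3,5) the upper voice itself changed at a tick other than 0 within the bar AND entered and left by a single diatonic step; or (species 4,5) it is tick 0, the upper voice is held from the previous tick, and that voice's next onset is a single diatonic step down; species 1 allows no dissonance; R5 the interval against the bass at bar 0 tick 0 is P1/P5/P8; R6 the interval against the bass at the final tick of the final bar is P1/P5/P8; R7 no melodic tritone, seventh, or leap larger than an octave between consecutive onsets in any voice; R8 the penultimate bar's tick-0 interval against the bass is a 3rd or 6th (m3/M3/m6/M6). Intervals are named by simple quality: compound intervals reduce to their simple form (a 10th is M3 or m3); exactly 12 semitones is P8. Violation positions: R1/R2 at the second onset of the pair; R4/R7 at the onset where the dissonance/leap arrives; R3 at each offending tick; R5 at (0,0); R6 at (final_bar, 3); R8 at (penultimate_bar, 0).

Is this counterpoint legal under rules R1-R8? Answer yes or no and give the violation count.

No (44 violations)

bar 0: v0=D3 v1=D4 v2=A4 v3=F4 (m3)
bar 1: v0=B2 v1=D3 v2=C4 v3=D4 (m3)
bar 2: v0=C3 v1=G3 v2=D4 v3=C4 (P8)
bar 3: v0=B2 v1=D3 v2=D4 v3=D4 (m3)
bar 4: v0=C3 v1=A3 v2=D4 v3=C4 (P8)
bar 5: v0=B2 v1=D3 v2=D4 v3=B3 (P8)
bar 6: v0=A2 v1=A3 v2=B3 v3=A3 (P8)
bar 7: v0=C3 v1=A3 v2=E4 v3=C4 (P8)
bar 8: v0=D3 v1=D4 v2=A4 v3=F4 (m3)
  R3 @ bar0.0: A4 above F4
  R5 @ bar0.0: opens on m3
  R3 @ bar0.1: A4 above F4
  R3 @ bar0.2: A4 above F4
  R3 @ bar0.3: A4 above F4
  R2 @ bar1.0: D4/F4 m3 -> D3/D4 P8 similar
  R4 @ bar1.0: B2/C4 m2 untreated
  R2 @ bar2.0: B2/D3 m3 -> C3/G3 P5 similar
  R2 @ bar2.0: D3/C4 m7 -> G3/D4 P5 similar
  R3 @ bar2.0: D4 above C4
  R4 @ bar2.0: C3/D4 M2 untreated
  R3 @ bar2.1: D4 above C4
  R3 @ bar2.2: D4 above C4
  R3 @ bar2.3: D4 above C4
  R3 @ bar4.0: D4 above C4
  R4 @ bar4.0: C3/D4 M2 untreated
  R3 @ bar4.1: D4 above C4
  R3 @ bar4.2: D4 above C4
  R3 @ bar4.3: D4 above C4
  R1 @ bar5.0: C3/C4 P8 -> B2/B3 P8 similar
  R3 @ bar5.0: D4 above B3
  R3 @ bar5.1: D4 above B3
  R3 @ bar5.2: D4 above B3
  R3 @ bar5.3: D4 above B3
  R1 @ bar6.0: B2/B3 P8 -> A2/A3 P8 similar
  R3 @ bar6.0: B3 above A3
  R4 @ bar6.0: A2/B3 M2 untreated
  R3 @ bar6.1: B3 above A3
  R3 @ bar6.2: B3 above A3
  R3 @ bar6.3: B3 above A3
  R1 @ bar7.0: A2/A3 P8 -> C3/C4 P8 similar
  R3 @ bar7.0: E4 above C4
  R8 @ bar7.0: penult P8 not 3rd/6th
  R3 @ bar7.1: E4 above C4
  R3 @ bar7.2: E4 above C4
  R3 @ bar7.3: E4 above C4
  R1 @ bar8.0: A3/E4 P5 -> D4/A4 P5 similar
  R2 @ bar8.0: C3/A3 M6 -> D3/D4 P8 similar
  R2 @ bar8.0: C3/E4 M3 -> D3/A4 P5 similar
  R3 @ bar8.0: A4 above F4
  R3 @ bar8.1: A4 above F4
  R3 @ bar8.2: A4 above F4
  R3 @ bar8.3: A4 above F4
  R6 @ bar8.3: closes on m3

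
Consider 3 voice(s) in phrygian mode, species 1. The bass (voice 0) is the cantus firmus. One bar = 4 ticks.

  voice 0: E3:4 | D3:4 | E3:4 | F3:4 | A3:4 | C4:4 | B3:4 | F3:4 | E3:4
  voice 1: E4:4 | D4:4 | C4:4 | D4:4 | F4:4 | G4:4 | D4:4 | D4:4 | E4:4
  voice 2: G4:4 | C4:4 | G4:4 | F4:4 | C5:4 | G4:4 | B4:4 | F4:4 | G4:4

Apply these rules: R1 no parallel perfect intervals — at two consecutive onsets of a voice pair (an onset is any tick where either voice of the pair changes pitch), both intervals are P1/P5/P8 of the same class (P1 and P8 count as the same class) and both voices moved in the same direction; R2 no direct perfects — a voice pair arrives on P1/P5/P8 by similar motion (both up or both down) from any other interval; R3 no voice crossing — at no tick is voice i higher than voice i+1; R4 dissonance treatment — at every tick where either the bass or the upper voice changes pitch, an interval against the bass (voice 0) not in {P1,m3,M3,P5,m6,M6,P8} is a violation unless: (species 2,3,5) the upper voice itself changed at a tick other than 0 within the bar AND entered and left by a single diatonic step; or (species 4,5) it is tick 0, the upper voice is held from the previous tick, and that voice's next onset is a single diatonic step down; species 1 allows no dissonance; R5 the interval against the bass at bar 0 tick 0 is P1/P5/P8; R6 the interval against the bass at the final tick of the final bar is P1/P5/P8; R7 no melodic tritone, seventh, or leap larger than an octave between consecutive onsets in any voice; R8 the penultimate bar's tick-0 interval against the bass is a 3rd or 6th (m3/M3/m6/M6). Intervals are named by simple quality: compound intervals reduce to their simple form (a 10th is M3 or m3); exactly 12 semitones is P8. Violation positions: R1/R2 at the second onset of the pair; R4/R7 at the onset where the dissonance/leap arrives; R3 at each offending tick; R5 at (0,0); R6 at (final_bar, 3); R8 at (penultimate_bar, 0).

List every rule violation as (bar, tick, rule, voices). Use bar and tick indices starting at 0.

bar 0: v0=E3 v1=E4 v2=G4 downbeat m3
bar 1: v0=D3 v1=D4 v2=C4 downbeat m7
bar 2: v0=E3 v1=C4 v2=G4 downbeat m3
bar 3: v0=F3 v1=D4 v2=F4 downbeat P8
bar 4: v0=A3 v1=F4 v2=C5 downbeat m3
bar 5: v0=C4 v1=G4 v2=G4 downbeat P5
bar 6: v0=B3 v1=D4 v2=B4 downbeat P8
bar 7: v0=F3 v1=D4 v2=F4 downbeat P8
bar 8: v0=E3 v1=E4 v2=G4 downbeat m3
  -> R5 @ bar 0 tick 0 v(0, 2): opens on m3
  -> R1 @ bar 1 tick 0 v(0, 1): E3/E4 P8 -> D3/D4 P8 similar
  -> R3 @ bar 1 tick 0 v(1, 2): D4 above C4
  -> R4 @ bar 1 tick 0 v(0, 2): D3/C4 m7 untreated
  -> R3 @ bar 1 tick 1 v(1, 2): D4 above C4
  -> R3 @ bar 1 tick 2 v(1, 2): D4 above C4
  -> R3 @ bar 1 tick 3 v(1, 2): D4 above C4
  -> R2 @ bar 4 tick 0 v(1, 2): D4/F4 m3 -> F4/C5 P5 similar
  -> R2 @ bar 5 tick 0 v(0, 1): A3/F4 m6 -> C4/G4 P5 similar
  -> R1 @ bar 7 tick 0 v(0, 2): B3/B4 P8 -> F3/F4 P8 similar
  -> R7 @ bar 7 tick 0 v(0,): B3->F3 leap 6st
  -> R7 @ bar 7 tick 0 v(2,): B4->F4 leap 6st
  -> R8 @ bar 7 tick 0 v(0, 2): penult P8 not 3rd/6th
  -> R6 @ bar 8 tick 3 v(0, 2): closes on m3

(0, 0, R5, (0, 2))
(1, 0, R1, (0, 1))
(1, 0, R3, (1, 2))
(1, 0, R4, (0, 2))
(1, 1, R3, (1, 2))
(1, 2, R3, (1, 2))
(1, 3, R3, (1, 2))
(4, 0, R2, (1, 2))
(5, 0, R2, (0, 1))
(7, 0, R1, (0, 2))
(7, 0, R7, (0,))
(7, 0, R7, (2,))
(7, 0, R8, (0, 2))
(8, 3, R6, (0, 2))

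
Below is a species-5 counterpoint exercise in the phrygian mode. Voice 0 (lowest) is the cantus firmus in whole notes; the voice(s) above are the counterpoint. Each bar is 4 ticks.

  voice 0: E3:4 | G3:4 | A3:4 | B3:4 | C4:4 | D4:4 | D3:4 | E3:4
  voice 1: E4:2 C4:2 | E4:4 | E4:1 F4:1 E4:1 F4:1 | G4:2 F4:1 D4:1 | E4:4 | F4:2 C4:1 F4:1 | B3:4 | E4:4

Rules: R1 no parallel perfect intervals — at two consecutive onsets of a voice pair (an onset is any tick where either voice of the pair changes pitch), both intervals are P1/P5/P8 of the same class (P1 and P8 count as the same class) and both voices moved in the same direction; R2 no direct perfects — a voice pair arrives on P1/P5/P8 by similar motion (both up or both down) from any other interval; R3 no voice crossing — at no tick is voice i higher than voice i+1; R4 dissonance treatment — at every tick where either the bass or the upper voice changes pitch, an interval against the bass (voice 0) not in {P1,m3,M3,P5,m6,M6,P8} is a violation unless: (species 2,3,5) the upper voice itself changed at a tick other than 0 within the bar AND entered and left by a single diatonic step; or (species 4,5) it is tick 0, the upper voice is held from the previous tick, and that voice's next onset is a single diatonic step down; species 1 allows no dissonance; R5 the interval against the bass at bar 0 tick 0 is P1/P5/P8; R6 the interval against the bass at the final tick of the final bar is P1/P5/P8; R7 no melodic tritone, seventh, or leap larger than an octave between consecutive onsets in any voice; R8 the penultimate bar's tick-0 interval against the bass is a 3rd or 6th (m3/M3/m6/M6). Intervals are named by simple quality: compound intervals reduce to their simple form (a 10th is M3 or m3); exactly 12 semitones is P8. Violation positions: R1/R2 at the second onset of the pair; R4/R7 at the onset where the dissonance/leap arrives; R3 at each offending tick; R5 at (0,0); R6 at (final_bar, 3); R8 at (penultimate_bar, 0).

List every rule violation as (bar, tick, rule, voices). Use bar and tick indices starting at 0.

(3, 2, R4, (0, 1))
(5, 2, R3, (0, 1))
(5, 2, R4, (0, 1))
(6, 0, R7, (1,))
(7, 0, R2, (0, 1))

bar 0: v0=E3 v1=E4 downbeat P8
bar 1: v0=G3 v1=E4 downbeat M6
bar 2: v0=A3 v1=E4 downbeat P5
bar 3: v0=B3 v1=G4 downbeat m6
bar 4: v0=C4 v1=E4 downbeat M3
bar 5: v0=D4 v1=F4 downbeat m3
bar 6: v0=D3 v1=B3 downbeat M6
bar 7: v0=E3 v1=E4 downbeat P8
  -> R4 @ bar 3 tick 2 v(0, 1): B3/F4 TT untreated
  -> R3 @ bar 5 tick 2 v(0, 1): D4 above C4
  -> R4 @ bar 5 tick 2 v(0, 1): D4/C4 M2 untreated
  -> R7 @ bar 6 tick 0 v(1,): F4->B3 leap 6st
  -> R2 @ bar 7 tick 0 v(0, 1): D3/B3 M6 -> E3/E4 P8 similar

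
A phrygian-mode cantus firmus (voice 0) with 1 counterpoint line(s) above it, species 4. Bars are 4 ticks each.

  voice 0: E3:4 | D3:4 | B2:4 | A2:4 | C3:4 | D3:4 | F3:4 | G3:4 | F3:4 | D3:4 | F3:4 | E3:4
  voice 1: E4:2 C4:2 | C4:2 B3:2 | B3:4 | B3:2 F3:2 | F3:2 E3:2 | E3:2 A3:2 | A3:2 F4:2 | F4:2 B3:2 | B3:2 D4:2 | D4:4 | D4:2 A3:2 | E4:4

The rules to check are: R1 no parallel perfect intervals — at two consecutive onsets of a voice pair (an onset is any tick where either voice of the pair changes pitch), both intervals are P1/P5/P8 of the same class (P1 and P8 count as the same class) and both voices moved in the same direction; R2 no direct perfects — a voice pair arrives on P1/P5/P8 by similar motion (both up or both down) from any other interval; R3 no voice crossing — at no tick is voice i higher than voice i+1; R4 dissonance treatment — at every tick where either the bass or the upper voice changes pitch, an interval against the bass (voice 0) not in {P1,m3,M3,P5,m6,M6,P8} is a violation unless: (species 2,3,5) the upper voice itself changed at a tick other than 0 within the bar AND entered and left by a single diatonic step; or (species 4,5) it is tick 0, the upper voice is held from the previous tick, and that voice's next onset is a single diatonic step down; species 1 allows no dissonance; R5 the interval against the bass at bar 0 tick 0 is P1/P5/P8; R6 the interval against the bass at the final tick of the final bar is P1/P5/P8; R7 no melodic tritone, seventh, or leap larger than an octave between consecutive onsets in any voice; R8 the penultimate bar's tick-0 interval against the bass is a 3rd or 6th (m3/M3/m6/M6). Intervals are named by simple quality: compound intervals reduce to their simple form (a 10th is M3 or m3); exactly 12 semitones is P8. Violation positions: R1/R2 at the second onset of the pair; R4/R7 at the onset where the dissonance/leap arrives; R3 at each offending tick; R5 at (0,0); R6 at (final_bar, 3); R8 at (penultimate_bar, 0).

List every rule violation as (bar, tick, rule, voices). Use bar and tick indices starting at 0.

(3, 0, R4, (0, 1))
(3, 2, R7, (1,))
(5, 0, R4, (0, 1))
(7, 0, R4, (0, 1))
(7, 2, R7, (1,))
(8, 0, R4, (0, 1))

bar 0: v0=E3 v1=E4 downbeat P8
bar 1: v0=D3 v1=C4 downbeat m7
bar 2: v0=B2 v1=B3 downbeat P8
bar 3: v0=A2 v1=B3 downbeat M2
bar 4: v0=C3 v1=F3 downbeat P4
bar 5: v0=D3 v1=E3 downbeat M2
bar 6: v0=F3 v1=A3 downbeat M3
bar 7: v0=G3 v1=F4 downbeat m7
bar 8: v0=F3 v1=B3 downbeat TT
bar 9: v0=D3 v1=D4 downbeat P8
bar 10: v0=F3 v1=D4 downbeat M6
bar 11: v0=E3 v1=E4 downbeat P8
  -> R4 @ bar 3 tick 0 v(0, 1): A2/B3 M2 untreated
  -> R7 @ bar 3 tick 2 v(1,): B3->F3 leap 6st
  -> R4 @ bar 5 tick 0 v(0, 1): D3/E3 M2 untreated
  -> R4 @ bar 7 tick 0 v(0, 1): G3/F4 m7 untreated
  -> R7 @ bar 7 tick 2 v(1,): F4->B3 leap 6st
  -> R4 @ bar 8 tick 0 v(0, 1): F3/B3 TT untreated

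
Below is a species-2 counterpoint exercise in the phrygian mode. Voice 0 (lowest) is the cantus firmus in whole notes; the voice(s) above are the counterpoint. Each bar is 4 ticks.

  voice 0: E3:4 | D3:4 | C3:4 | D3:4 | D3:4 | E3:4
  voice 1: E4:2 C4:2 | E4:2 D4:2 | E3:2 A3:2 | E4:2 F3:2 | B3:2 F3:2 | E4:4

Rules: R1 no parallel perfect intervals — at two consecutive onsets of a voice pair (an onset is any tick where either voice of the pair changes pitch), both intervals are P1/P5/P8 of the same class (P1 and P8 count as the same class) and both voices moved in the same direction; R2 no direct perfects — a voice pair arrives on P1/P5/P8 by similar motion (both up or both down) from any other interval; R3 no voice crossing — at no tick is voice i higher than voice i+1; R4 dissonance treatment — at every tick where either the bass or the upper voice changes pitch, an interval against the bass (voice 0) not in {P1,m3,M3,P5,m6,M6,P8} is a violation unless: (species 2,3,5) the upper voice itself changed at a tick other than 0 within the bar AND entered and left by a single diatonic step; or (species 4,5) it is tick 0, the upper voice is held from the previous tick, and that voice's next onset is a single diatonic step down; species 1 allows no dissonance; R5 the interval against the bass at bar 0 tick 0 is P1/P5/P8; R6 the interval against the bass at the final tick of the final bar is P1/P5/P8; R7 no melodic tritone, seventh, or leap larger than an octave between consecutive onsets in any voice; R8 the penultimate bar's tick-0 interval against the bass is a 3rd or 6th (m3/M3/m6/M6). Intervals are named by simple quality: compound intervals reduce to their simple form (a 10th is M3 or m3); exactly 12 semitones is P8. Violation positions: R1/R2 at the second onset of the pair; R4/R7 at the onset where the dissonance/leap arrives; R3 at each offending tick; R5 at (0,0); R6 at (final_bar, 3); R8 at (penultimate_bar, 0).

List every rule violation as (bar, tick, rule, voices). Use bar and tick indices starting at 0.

(1, 0, R4, (0, 1))
(2, 0, R7, (1,))
(3, 0, R4, (0, 1))
(3, 2, R7, (1,))
(4, 0, R7, (1,))
(4, 2, R7, (1,))
(5, 0, R2, (0, 1))
(5, 0, R7, (1,))

bar 0: v0=E3 v1=E4 downbeat P8
bar 1: v0=D3 v1=E4 downbeat M2
bar 2: v0=C3 v1=E3 downbeat M3
bar 3: v0=D3 v1=E4 downbeat M2
bar 4: v0=D3 v1=B3 downbeat M6
bar 5: v0=E3 v1=E4 downbeat P8
  -> R4 @ bar 1 tick 0 v(0, 1): D3/E4 M2 untreated
  -> R7 @ bar 2 tick 0 v(1,): D4->E3 leap 10st
  -> R4 @ bar 3 tick 0 v(0, 1): D3/E4 M2 untreated
  -> R7 @ bar 3 tick 2 v(1,): E4->F3 leap 11st
  -> R7 @ bar 4 tick 0 v(1,): F3->B3 leap 6st
  -> R7 @ bar 4 tick 2 v(1,): B3->F3 leap 6st
  -> R2 @ bar 5 tick 0 v(0, 1): D3/F3 m3 -> E3/E4 P8 similar
  -> R7 @ bar 5 tick 0 v(1,): F3->E4 leap 11st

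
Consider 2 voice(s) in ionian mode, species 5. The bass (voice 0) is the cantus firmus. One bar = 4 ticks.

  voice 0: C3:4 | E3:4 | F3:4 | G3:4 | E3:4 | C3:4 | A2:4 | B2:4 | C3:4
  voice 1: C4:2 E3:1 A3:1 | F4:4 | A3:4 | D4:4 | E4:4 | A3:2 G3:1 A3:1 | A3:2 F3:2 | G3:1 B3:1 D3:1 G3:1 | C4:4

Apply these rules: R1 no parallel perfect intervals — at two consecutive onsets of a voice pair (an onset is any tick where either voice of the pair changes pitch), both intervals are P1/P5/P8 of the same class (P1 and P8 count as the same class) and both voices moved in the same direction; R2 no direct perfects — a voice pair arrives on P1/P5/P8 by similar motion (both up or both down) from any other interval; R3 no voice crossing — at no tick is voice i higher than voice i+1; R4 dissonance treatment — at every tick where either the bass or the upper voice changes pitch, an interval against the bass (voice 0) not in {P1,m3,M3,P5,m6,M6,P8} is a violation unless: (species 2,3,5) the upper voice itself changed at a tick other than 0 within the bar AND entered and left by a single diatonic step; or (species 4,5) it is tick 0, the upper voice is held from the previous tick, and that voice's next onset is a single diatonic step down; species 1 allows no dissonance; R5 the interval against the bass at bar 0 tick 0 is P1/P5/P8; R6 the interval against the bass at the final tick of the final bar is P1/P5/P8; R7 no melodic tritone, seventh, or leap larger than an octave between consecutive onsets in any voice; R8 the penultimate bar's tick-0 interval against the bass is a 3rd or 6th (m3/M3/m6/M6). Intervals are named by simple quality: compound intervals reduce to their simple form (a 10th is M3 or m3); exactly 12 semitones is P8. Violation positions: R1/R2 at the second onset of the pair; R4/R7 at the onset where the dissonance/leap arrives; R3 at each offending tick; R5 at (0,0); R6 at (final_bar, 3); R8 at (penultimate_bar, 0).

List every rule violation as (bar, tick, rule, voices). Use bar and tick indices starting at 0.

bar 0: v0=C3 v1=C4 downbeat P8
bar 1: v0=E3 v1=F4 downbeat m2
bar 2: v0=F3 v1=A3 downbeat M3
bar 3: v0=G3 v1=D4 downbeat P5
bar 4: v0=E3 v1=E4 downbeat P8
bar 5: v0=C3 v1=A3 downbeat M6
bar 6: v0=A2 v1=A3 downbeat P8
bar 7: v0=B2 v1=G3 downbeat m6
bar 8: v0=C3 v1=C4 downbeat P8
  -> R4 @ bar 1 tick 0 v(0, 1): E3/F4 m2 untreated
  -> R2 @ bar 3 tick 0 v(0, 1): F3/A3 M3 -> G3/D4 P5 similar
  -> R2 @ bar 8 tick 0 v(0, 1): B2/G3 m6 -> C3/C4 P8 similar

(1, 0, R4, (0, 1))
(3, 0, R2, (0, 1))
(8, 0, R2, (0, 1))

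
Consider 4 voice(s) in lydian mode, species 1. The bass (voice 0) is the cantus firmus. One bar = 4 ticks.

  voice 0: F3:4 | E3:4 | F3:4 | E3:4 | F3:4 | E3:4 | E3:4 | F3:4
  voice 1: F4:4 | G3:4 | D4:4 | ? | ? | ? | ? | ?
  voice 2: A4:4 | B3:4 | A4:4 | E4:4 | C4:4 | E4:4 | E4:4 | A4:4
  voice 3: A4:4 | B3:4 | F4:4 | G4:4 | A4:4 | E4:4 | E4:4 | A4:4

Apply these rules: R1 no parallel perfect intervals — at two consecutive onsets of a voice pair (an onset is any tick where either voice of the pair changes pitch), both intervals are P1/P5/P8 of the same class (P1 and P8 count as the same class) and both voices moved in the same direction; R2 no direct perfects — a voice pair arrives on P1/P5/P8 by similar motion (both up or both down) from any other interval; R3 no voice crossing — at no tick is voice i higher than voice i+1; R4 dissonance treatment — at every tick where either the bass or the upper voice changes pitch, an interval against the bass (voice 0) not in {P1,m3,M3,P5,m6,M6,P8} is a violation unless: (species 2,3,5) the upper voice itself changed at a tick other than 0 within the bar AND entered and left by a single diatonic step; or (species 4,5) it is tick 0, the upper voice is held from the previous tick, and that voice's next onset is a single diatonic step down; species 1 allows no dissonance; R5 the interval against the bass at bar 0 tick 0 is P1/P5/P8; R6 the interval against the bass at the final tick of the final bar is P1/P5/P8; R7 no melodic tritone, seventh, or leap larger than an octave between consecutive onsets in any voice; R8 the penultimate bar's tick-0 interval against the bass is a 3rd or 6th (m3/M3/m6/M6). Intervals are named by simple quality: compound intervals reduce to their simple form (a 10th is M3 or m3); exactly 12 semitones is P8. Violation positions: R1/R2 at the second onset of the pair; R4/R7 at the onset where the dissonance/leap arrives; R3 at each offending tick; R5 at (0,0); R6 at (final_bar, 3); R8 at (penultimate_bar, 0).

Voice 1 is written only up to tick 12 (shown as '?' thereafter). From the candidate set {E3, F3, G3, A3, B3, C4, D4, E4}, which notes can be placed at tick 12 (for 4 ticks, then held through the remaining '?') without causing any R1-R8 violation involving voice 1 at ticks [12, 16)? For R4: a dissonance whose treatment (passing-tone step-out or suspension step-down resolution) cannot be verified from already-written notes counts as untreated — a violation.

E3: violates R2,R7
F3: violates R4
G3: legal
A3: violates R1,R4
B3: violates R2
C4: legal
D4: violates R4
E4: legal

{C4, E4, G3}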